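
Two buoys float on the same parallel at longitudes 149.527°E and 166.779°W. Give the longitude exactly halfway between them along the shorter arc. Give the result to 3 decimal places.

171.374°E

Signed shortest Δλ from +149.527° to -166.779° is +43.694°.
Midpoint longitude = +149.527° + (+43.694°)/2 = +149.527° + 21.847° = +171.374°.
(The naïve average (+149.527 + -166.779)/2 = -8.626° is on the wrong side of the globe.)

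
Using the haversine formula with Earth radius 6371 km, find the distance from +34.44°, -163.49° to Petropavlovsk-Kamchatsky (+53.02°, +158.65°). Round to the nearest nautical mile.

1951 nmi

Δλ = 158.65 − -163.49 = 322.14°; wrapped into (−180°, 180°]: -37.86°.
Δφ = 53.02 − 34.44 = 18.58°.
a = sin²(Δφ/2) + cos φ₁ · cos φ₂ · sin²(Δλ/2) = 0.078271.
c = 2·atan2(√a, √(1−a)) = 0.56711 rad → d = 6371·c ≈ 3613.05 km ≈ 1950.89 nmi.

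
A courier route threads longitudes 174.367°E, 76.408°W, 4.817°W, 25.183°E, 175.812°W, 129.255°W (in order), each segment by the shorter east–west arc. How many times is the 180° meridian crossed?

2

Leg 1: +174.367° → -76.408°, shortest Δλ = 109.225° (east) — crosses 180°.
Leg 2: -76.408° → -4.817°, shortest Δλ = 71.591° (east) — does not cross 180°.
Leg 3: -4.817° → +25.183°, shortest Δλ = 30.0° (east) — does not cross 180°.
Leg 4: +25.183° → -175.812°, shortest Δλ = 159.005° (east) — crosses 180°.
Leg 5: -175.812° → -129.255°, shortest Δλ = 46.557° (east) — does not cross 180°.
Total crossings: 2.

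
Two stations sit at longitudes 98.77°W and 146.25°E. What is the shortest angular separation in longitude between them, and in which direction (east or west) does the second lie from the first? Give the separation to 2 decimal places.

114.98° west

Raw difference: 146.25 − -98.77 = 245.02°.
Normalise into (−180°, 180°]: 245.02° − 360° = -114.98°.
Negative ⇒ the second point lies to the west; separation 114.98°.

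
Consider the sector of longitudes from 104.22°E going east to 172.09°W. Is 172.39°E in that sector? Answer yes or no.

Band width going east from +104.22° to -172.09°: ((-172.09 − 104.22) mod 360) = 83.69°.
Offset of +172.39° east of the west edge: ((172.39 − 104.22) mod 360) = 68.17°.
68.17° ≤ 83.69° ⇒ inside.

Yes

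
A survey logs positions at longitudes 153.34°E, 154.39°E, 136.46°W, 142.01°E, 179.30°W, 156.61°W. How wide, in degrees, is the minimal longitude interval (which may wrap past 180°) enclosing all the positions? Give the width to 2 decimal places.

81.53°

Sort the longitudes: -179.30°, -156.61°, -136.46°, +142.01°, +153.34°, +154.39°.
Eastward gaps between consecutive values (wrapping around): 22.69°, 20.15°, 278.47°, 11.33°, 1.05°, 26.31°.
Largest gap = 278.47° ⇒ minimal covering band is its complement: 360° − 278.47° = 81.53°.
Band runs from +142.01° eastward to -136.46°, crossing the antimeridian.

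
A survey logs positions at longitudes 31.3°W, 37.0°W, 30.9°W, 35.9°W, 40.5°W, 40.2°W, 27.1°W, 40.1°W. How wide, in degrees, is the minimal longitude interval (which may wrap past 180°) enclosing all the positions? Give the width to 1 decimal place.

13.4°

Sort the longitudes: -40.5°, -40.2°, -40.1°, -37.0°, -35.9°, -31.3°, -30.9°, -27.1°.
Eastward gaps between consecutive values (wrapping around): 0.3°, 0.1°, 3.1°, 1.1°, 4.6°, 0.4°, 3.8°, 346.6°.
Largest gap = 346.6° ⇒ minimal covering band is its complement: 360° − 346.6° = 13.4°.
Band runs from -40.5° eastward to -27.1°.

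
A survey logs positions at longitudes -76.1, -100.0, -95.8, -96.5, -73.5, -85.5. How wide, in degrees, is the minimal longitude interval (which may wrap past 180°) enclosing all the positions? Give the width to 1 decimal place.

Sort the longitudes: -100.0°, -96.5°, -95.8°, -85.5°, -76.1°, -73.5°.
Eastward gaps between consecutive values (wrapping around): 3.5°, 0.7°, 10.3°, 9.4°, 2.6°, 333.5°.
Largest gap = 333.5° ⇒ minimal covering band is its complement: 360° − 333.5° = 26.5°.
Band runs from -100.0° eastward to -73.5°.

26.5°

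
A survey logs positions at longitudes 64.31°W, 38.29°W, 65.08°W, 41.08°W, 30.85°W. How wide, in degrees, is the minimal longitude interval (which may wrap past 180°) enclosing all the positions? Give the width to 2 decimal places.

Sort the longitudes: -65.08°, -64.31°, -41.08°, -38.29°, -30.85°.
Eastward gaps between consecutive values (wrapping around): 0.77°, 23.23°, 2.79°, 7.44°, 325.77°.
Largest gap = 325.77° ⇒ minimal covering band is its complement: 360° − 325.77° = 34.23°.
Band runs from -65.08° eastward to -30.85°.

34.23°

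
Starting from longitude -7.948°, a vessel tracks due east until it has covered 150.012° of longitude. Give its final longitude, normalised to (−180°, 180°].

+142.064°

Start at -7.948°; shift +150.012° → +142.064°.
+142.064° already lies in (−180°, 180°].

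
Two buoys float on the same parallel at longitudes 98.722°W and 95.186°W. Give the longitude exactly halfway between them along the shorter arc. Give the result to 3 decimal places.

96.954°W

Signed shortest Δλ from -98.722° to -95.186° is +3.536°.
Midpoint longitude = -98.722° + (+3.536°)/2 = -98.722° + 1.768° = -96.954°.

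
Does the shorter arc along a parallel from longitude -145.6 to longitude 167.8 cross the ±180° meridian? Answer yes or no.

Naïve |167.8 − -145.6| = 313.4° > 180°, so the shorter arc goes the other way round — across 180°.
Signed shortest Δλ = ((167.8 − -145.6 + 180) mod 360) − 180 = -46.6°.
Going west by 46.6° from -145.6° passes through 180° before reaching +167.8°.

Yes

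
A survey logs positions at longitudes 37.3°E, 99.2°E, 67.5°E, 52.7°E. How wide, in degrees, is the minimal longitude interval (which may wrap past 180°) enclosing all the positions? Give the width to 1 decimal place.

Sort the longitudes: +37.3°, +52.7°, +67.5°, +99.2°.
Eastward gaps between consecutive values (wrapping around): 15.4°, 14.8°, 31.7°, 298.1°.
Largest gap = 298.1° ⇒ minimal covering band is its complement: 360° − 298.1° = 61.9°.
Band runs from +37.3° eastward to +99.2°.

61.9°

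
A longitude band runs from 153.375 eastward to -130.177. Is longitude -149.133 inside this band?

Band width going east from +153.375° to -130.177°: ((-130.177 − 153.375) mod 360) = 76.448°.
Offset of -149.133° east of the west edge: ((-149.133 − 153.375) mod 360) = 57.492°.
57.492° ≤ 76.448° ⇒ inside.

Yes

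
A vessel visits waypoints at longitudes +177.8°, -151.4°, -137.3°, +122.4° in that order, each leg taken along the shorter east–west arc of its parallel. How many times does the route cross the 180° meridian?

2

Leg 1: +177.8° → -151.4°, shortest Δλ = 30.8° (east) — crosses 180°.
Leg 2: -151.4° → -137.3°, shortest Δλ = 14.1° (east) — does not cross 180°.
Leg 3: -137.3° → +122.4°, shortest Δλ = -100.3° (west) — crosses 180°.
Total crossings: 2.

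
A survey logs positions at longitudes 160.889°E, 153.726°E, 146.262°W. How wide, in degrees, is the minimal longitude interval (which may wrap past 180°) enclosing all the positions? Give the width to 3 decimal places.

Sort the longitudes: -146.262°, +153.726°, +160.889°.
Eastward gaps between consecutive values (wrapping around): 299.988°, 7.163°, 52.849°.
Largest gap = 299.988° ⇒ minimal covering band is its complement: 360° − 299.988° = 60.012°.
Band runs from +153.726° eastward to -146.262°, crossing the antimeridian.

60.012°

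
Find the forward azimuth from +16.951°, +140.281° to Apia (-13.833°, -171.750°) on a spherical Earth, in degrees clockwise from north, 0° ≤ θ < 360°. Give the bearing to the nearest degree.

Δλ = -171.750 − 140.281 = -312.031°; wrapped into (−180°, 180°]: 47.969°.
θ = atan2( sin Δλ · cos φ₂ , cos φ₁ · sin φ₂ − sin φ₁ · cos φ₂ · cos Δλ )
  = atan2(0.72124, -0.41825) = 120.110° → normalised to [0°, 360°): 120.110°.

120°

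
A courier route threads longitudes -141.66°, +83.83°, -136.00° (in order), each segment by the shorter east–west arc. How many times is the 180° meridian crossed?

2

Leg 1: -141.66° → +83.83°, shortest Δλ = -134.51° (west) — crosses 180°.
Leg 2: +83.83° → -136.00°, shortest Δλ = 140.17° (east) — crosses 180°.
Total crossings: 2.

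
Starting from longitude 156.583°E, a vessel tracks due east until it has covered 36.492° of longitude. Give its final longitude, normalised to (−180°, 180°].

166.925°W

Start at +156.583°; shift +36.492° → +193.075°.
+193.075° lies outside (−180°, 180°]; subtract 360° → -166.925°.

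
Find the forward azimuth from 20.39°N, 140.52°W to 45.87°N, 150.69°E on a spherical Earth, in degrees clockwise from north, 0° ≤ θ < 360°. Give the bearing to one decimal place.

312.0°

Δλ = 150.69 − -140.52 = 291.21°; wrapped into (−180°, 180°]: -68.79°.
θ = atan2( sin Δλ · cos φ₂ , cos φ₁ · sin φ₂ − sin φ₁ · cos φ₂ · cos Δλ )
  = atan2(-0.64912, 0.58502) = -47.973° → normalised to [0°, 360°): 312.027°.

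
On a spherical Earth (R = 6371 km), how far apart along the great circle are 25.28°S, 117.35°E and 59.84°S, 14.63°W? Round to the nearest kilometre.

9591 km

Δλ = -14.63 − 117.35 = -131.98°.
Δφ = -59.84 − -25.28 = -34.56°.
a = sin²(Δφ/2) + cos φ₁ · cos φ₂ · sin²(Δλ/2) = 0.467319.
c = 2·atan2(√a, √(1−a)) = 1.50539 rad → d = 6371·c ≈ 9590.82 km.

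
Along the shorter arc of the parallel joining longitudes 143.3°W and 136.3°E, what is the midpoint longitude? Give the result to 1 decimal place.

176.5°E

Signed shortest Δλ from -143.3° to +136.3° is -80.4°.
Midpoint longitude = -143.3° + (-80.4°)/2 = -143.3° − 40.2° = -183.5°.
Normalise into (−180°, 180°]: +176.5°.
(The naïve average (-143.3 + +136.3)/2 = -3.5° is on the wrong side of the globe.)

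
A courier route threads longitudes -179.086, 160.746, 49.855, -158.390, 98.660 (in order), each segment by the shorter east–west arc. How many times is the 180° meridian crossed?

3

Leg 1: -179.086° → +160.746°, shortest Δλ = -20.168° (west) — crosses 180°.
Leg 2: +160.746° → +49.855°, shortest Δλ = -110.891° (west) — does not cross 180°.
Leg 3: +49.855° → -158.390°, shortest Δλ = 151.755° (east) — crosses 180°.
Leg 4: -158.390° → +98.660°, shortest Δλ = -102.95° (west) — crosses 180°.
Total crossings: 3.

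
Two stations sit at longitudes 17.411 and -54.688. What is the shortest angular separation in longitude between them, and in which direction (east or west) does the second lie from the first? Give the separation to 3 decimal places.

Raw difference: -54.688 − 17.411 = -72.099°.
Normalise into (−180°, 180°]: -72.099° stays -72.099°.
Negative ⇒ the second point lies to the west; separation 72.099°.

72.099° west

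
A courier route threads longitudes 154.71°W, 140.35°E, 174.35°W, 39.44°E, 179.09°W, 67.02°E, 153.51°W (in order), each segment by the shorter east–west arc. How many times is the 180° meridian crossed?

6

Leg 1: -154.71° → +140.35°, shortest Δλ = -64.94° (west) — crosses 180°.
Leg 2: +140.35° → -174.35°, shortest Δλ = 45.3° (east) — crosses 180°.
Leg 3: -174.35° → +39.44°, shortest Δλ = -146.21° (west) — crosses 180°.
Leg 4: +39.44° → -179.09°, shortest Δλ = 141.47° (east) — crosses 180°.
Leg 5: -179.09° → +67.02°, shortest Δλ = -113.89° (west) — crosses 180°.
Leg 6: +67.02° → -153.51°, shortest Δλ = 139.47° (east) — crosses 180°.
Total crossings: 6.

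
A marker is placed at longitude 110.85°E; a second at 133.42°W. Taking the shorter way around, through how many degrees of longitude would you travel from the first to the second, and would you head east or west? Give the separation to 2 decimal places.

Raw difference: -133.42 − 110.85 = -244.27°.
Normalise into (−180°, 180°]: -244.27° + 360° = 115.73°.
Positive ⇒ the second point lies to the east; separation 115.73°.

115.73° east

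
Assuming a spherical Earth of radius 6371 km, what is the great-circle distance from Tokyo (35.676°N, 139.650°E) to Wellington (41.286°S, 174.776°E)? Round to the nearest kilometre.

9277 km

Δλ = 174.776 − 139.650 = 35.126°.
Δφ = -41.286 − 35.676 = -76.962°.
a = sin²(Δφ/2) + cos φ₁ · cos φ₂ · sin²(Δλ/2) = 0.442782.
c = 2·atan2(√a, √(1−a)) = 1.45611 rad → d = 6371·c ≈ 9276.87 km.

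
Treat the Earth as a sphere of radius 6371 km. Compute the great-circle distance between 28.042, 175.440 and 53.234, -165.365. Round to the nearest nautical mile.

1735 nmi

Δλ = -165.365 − 175.440 = -340.805°; wrapped into (−180°, 180°]: 19.195°.
Δφ = 53.234 − 28.042 = 25.192°.
a = sin²(Δφ/2) + cos φ₁ · cos φ₂ · sin²(Δλ/2) = 0.062242.
c = 2·atan2(√a, √(1−a)) = 0.50429 rad → d = 6371·c ≈ 3212.84 km ≈ 1734.80 nmi.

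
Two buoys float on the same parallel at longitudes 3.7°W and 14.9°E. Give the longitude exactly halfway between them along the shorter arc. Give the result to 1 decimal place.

Signed shortest Δλ from -3.7° to +14.9° is +18.6°.
Midpoint longitude = -3.7° + (+18.6°)/2 = -3.7° + 9.3° = +5.6°.

5.6°E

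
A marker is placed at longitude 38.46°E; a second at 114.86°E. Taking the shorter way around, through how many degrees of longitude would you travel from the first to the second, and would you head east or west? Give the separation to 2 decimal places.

Raw difference: 114.86 − 38.46 = 76.4°.
Normalise into (−180°, 180°]: 76.4° stays 76.4°.
Positive ⇒ the second point lies to the east; separation 76.40°.

76.40° east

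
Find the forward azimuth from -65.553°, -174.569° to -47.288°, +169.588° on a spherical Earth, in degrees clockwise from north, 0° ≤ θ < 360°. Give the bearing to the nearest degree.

327°

Δλ = 169.588 − -174.569 = 344.157°; wrapped into (−180°, 180°]: -15.843°.
θ = atan2( sin Δλ · cos φ₂ , cos φ₁ · sin φ₂ − sin φ₁ · cos φ₂ · cos Δλ )
  = atan2(-0.18518, 0.28996) = -32.564° → normalised to [0°, 360°): 327.436°.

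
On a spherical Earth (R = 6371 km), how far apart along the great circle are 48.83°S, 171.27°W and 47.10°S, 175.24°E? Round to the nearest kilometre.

Δλ = 175.24 − -171.27 = 346.51°; wrapped into (−180°, 180°]: -13.49°.
Δφ = -47.10 − -48.83 = 1.73°.
a = sin²(Δφ/2) + cos φ₁ · cos φ₂ · sin²(Δλ/2) = 0.006410.
c = 2·atan2(√a, √(1−a)) = 0.16029 rad → d = 6371·c ≈ 1021.21 km.

1021 km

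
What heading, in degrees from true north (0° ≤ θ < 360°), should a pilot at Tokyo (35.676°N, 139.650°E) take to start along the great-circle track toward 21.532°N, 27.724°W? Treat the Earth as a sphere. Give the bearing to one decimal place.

Δλ = -27.724 − 139.650 = -167.374°.
θ = atan2( sin Δλ · cos φ₂ , cos φ₁ · sin φ₂ − sin φ₁ · cos φ₂ · cos Δλ )
  = atan2(-0.20333, 0.82752) = -13.805° → normalised to [0°, 360°): 346.195°.

346.2°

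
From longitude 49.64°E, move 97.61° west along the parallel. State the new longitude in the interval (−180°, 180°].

47.97°W

Start at +49.64°; shift −97.61° → -47.97°.
-47.97° already lies in (−180°, 180°].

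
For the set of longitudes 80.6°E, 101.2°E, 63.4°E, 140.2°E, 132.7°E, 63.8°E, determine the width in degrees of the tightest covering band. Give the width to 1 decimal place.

Sort the longitudes: +63.4°, +63.8°, +80.6°, +101.2°, +132.7°, +140.2°.
Eastward gaps between consecutive values (wrapping around): 0.4°, 16.8°, 20.6°, 31.5°, 7.5°, 283.2°.
Largest gap = 283.2° ⇒ minimal covering band is its complement: 360° − 283.2° = 76.8°.
Band runs from +63.4° eastward to +140.2°.

76.8°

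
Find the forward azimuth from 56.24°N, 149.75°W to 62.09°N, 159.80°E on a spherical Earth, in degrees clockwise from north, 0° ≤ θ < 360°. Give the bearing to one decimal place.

304.0°

Δλ = 159.80 − -149.75 = 309.55°; wrapped into (−180°, 180°]: -50.45°.
θ = atan2( sin Δλ · cos φ₂ , cos φ₁ · sin φ₂ − sin φ₁ · cos φ₂ · cos Δλ )
  = atan2(-0.36093, 0.24328) = -56.018° → normalised to [0°, 360°): 303.982°.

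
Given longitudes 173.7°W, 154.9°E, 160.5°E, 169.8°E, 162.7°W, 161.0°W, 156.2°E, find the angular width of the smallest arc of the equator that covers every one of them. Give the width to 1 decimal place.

Sort the longitudes: -173.7°, -162.7°, -161.0°, +154.9°, +156.2°, +160.5°, +169.8°.
Eastward gaps between consecutive values (wrapping around): 11.0°, 1.7°, 315.9°, 1.3°, 4.3°, 9.3°, 16.5°.
Largest gap = 315.9° ⇒ minimal covering band is its complement: 360° − 315.9° = 44.1°.
Band runs from +154.9° eastward to -161.0°, crossing the antimeridian.

44.1°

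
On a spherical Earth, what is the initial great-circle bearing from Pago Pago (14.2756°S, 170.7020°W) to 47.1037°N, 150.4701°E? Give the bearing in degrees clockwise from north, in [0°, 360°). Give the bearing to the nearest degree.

Δλ = 150.4701 − -170.7020 = 321.1721°; wrapped into (−180°, 180°]: -38.8279°.
θ = atan2( sin Δλ · cos φ₂ , cos φ₁ · sin φ₂ − sin φ₁ · cos φ₂ · cos Δλ )
  = atan2(-0.42677, 0.84072) = -26.913° → normalised to [0°, 360°): 333.087°.

333°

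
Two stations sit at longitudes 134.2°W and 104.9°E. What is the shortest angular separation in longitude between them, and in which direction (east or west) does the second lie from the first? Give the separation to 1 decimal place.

Raw difference: 104.9 − -134.2 = 239.1°.
Normalise into (−180°, 180°]: 239.1° − 360° = -120.9°.
Negative ⇒ the second point lies to the west; separation 120.9°.

120.9° west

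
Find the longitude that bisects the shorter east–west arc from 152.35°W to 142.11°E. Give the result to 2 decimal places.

174.88°E

Signed shortest Δλ from -152.35° to +142.11° is -65.54°.
Midpoint longitude = -152.35° + (-65.54°)/2 = -152.35° − 32.77° = -185.12°.
Normalise into (−180°, 180°]: +174.88°.
(The naïve average (-152.35 + +142.11)/2 = -5.12° is on the wrong side of the globe.)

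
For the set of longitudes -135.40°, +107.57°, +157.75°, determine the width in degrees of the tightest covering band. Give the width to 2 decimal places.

Sort the longitudes: -135.40°, +107.57°, +157.75°.
Eastward gaps between consecutive values (wrapping around): 242.97°, 50.18°, 66.85°.
Largest gap = 242.97° ⇒ minimal covering band is its complement: 360° − 242.97° = 117.03°.
Band runs from +107.57° eastward to -135.40°, crossing the antimeridian.

117.03°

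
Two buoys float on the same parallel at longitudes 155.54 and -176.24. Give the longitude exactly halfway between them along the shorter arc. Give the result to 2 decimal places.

Signed shortest Δλ from +155.54° to -176.24° is +28.22°.
Midpoint longitude = +155.54° + (+28.22°)/2 = +155.54° + 14.11° = +169.65°.
(The naïve average (+155.54 + -176.24)/2 = -10.35° is on the wrong side of the globe.)

+169.65°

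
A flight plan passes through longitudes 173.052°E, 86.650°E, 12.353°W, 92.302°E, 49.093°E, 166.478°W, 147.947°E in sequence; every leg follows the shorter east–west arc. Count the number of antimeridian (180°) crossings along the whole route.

Leg 1: +173.052° → +86.650°, shortest Δλ = -86.402° (west) — does not cross 180°.
Leg 2: +86.650° → -12.353°, shortest Δλ = -99.003° (west) — does not cross 180°.
Leg 3: -12.353° → +92.302°, shortest Δλ = 104.655° (east) — does not cross 180°.
Leg 4: +92.302° → +49.093°, shortest Δλ = -43.209° (west) — does not cross 180°.
Leg 5: +49.093° → -166.478°, shortest Δλ = 144.429° (east) — crosses 180°.
Leg 6: -166.478° → +147.947°, shortest Δλ = -45.575° (west) — crosses 180°.
Total crossings: 2.

2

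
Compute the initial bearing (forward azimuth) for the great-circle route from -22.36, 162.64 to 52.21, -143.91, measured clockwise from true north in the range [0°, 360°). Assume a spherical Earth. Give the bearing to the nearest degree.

30°

Δλ = -143.91 − 162.64 = -306.55°; wrapped into (−180°, 180°]: 53.45°.
θ = atan2( sin Δλ · cos φ₂ , cos φ₁ · sin φ₂ − sin φ₁ · cos φ₂ · cos Δλ )
  = atan2(0.49226, 0.86967) = 29.511° → normalised to [0°, 360°): 29.511°.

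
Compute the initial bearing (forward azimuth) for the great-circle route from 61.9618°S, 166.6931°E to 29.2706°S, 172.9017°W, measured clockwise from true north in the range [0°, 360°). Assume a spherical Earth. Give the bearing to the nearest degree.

Δλ = -172.9017 − 166.6931 = -339.5948°; wrapped into (−180°, 180°]: 20.4052°.
θ = atan2( sin Δλ · cos φ₂ , cos φ₁ · sin φ₂ − sin φ₁ · cos φ₂ · cos Δλ )
  = atan2(0.30414, 0.49180) = 31.734° → normalised to [0°, 360°): 31.734°.

32°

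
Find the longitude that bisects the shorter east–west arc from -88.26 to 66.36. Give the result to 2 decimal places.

-10.95°

Signed shortest Δλ from -88.26° to +66.36° is +154.62°.
Midpoint longitude = -88.26° + (+154.62°)/2 = -88.26° + 77.31° = -10.95°.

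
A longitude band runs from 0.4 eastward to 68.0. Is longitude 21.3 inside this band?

Yes

Band width going east from +0.4° to +68.0°: ((68.0 − 0.4) mod 360) = 67.6°.
Offset of +21.3° east of the west edge: ((21.3 − 0.4) mod 360) = 20.9°.
20.9° ≤ 67.6° ⇒ inside.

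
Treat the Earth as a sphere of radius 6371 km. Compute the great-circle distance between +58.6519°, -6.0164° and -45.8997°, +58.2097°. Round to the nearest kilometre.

Δλ = 58.2097 − -6.0164 = 64.2261°.
Δφ = -45.8997 − 58.6519 = -104.5516°.
a = sin²(Δφ/2) + cos φ₁ · cos φ₂ · sin²(Δλ/2) = 0.727935.
c = 2·atan2(√a, √(1−a)) = 2.04415 rad → d = 6371·c ≈ 13023.25 km.

13023 km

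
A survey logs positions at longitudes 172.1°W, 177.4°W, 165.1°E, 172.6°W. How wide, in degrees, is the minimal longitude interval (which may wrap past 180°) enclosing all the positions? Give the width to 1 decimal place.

Sort the longitudes: -177.4°, -172.6°, -172.1°, +165.1°.
Eastward gaps between consecutive values (wrapping around): 4.8°, 0.5°, 337.2°, 17.5°.
Largest gap = 337.2° ⇒ minimal covering band is its complement: 360° − 337.2° = 22.8°.
Band runs from +165.1° eastward to -172.1°, crossing the antimeridian.

22.8°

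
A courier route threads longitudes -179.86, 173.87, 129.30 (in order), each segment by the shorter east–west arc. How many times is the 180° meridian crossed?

Leg 1: -179.86° → +173.87°, shortest Δλ = -6.27° (west) — crosses 180°.
Leg 2: +173.87° → +129.30°, shortest Δλ = -44.57° (west) — does not cross 180°.
Total crossings: 1.

1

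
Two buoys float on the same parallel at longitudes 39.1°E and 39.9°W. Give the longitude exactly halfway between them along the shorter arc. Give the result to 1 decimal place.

0.4°W

Signed shortest Δλ from +39.1° to -39.9° is -79.0°.
Midpoint longitude = +39.1° + (-79.0°)/2 = +39.1° − 39.5° = -0.4°.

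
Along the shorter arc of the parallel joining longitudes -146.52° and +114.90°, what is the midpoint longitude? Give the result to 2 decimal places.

Signed shortest Δλ from -146.52° to +114.90° is -98.58°.
Midpoint longitude = -146.52° + (-98.58°)/2 = -146.52° − 49.29° = -195.81°.
Normalise into (−180°, 180°]: +164.19°.
(The naïve average (-146.52 + +114.90)/2 = -15.81° is on the wrong side of the globe.)

+164.19°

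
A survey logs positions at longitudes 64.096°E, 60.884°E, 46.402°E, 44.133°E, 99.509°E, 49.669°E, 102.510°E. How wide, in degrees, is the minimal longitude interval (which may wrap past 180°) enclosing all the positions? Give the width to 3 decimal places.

58.377°

Sort the longitudes: +44.133°, +46.402°, +49.669°, +60.884°, +64.096°, +99.509°, +102.510°.
Eastward gaps between consecutive values (wrapping around): 2.269°, 3.267°, 11.215°, 3.212°, 35.413°, 3.001°, 301.623°.
Largest gap = 301.623° ⇒ minimal covering band is its complement: 360° − 301.623° = 58.377°.
Band runs from +44.133° eastward to +102.510°.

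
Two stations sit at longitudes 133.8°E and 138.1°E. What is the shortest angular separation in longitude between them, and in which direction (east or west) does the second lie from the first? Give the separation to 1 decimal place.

4.3° east

Raw difference: 138.1 − 133.8 = 4.3°.
Normalise into (−180°, 180°]: 4.3° stays 4.3°.
Positive ⇒ the second point lies to the east; separation 4.3°.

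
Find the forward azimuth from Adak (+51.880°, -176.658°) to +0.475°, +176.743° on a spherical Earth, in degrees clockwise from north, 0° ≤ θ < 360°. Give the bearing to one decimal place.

Δλ = 176.743 − -176.658 = 353.401°; wrapped into (−180°, 180°]: -6.599°.
θ = atan2( sin Δλ · cos φ₂ , cos φ₁ · sin φ₂ − sin φ₁ · cos φ₂ · cos Δλ )
  = atan2(-0.11492, -0.77636) = -171.580° → normalised to [0°, 360°): 188.420°.

188.4°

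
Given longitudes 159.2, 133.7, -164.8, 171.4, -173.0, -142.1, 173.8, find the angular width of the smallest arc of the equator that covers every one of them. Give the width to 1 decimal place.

84.2°

Sort the longitudes: -173.0°, -164.8°, -142.1°, +133.7°, +159.2°, +171.4°, +173.8°.
Eastward gaps between consecutive values (wrapping around): 8.2°, 22.7°, 275.8°, 25.5°, 12.2°, 2.4°, 13.2°.
Largest gap = 275.8° ⇒ minimal covering band is its complement: 360° − 275.8° = 84.2°.
Band runs from +133.7° eastward to -142.1°, crossing the antimeridian.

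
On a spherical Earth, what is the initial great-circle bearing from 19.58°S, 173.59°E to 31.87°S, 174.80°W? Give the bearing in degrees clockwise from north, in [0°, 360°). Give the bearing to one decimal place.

Δλ = -174.80 − 173.59 = -348.39°; wrapped into (−180°, 180°]: 11.61°.
θ = atan2( sin Δλ · cos φ₂ , cos φ₁ · sin φ₂ − sin φ₁ · cos φ₂ · cos Δλ )
  = atan2(0.17091, -0.21868) = 141.991° → normalised to [0°, 360°): 141.991°.

142.0°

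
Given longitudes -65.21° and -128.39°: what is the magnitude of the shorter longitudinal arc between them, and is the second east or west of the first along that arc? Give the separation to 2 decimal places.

63.18° west

Raw difference: -128.39 − -65.21 = -63.18°.
Normalise into (−180°, 180°]: -63.18° stays -63.18°.
Negative ⇒ the second point lies to the west; separation 63.18°.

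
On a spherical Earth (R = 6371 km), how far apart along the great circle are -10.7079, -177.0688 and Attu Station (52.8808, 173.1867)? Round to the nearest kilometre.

Δλ = 173.1867 − -177.0688 = 350.2555°; wrapped into (−180°, 180°]: -9.7445°.
Δφ = 52.8808 − -10.7079 = 63.5887°.
a = sin²(Δφ/2) + cos φ₁ · cos φ₂ · sin²(Δλ/2) = 0.281872.
c = 2·atan2(√a, √(1−a)) = 1.11936 rad → d = 6371·c ≈ 7131.45 km.

7131 km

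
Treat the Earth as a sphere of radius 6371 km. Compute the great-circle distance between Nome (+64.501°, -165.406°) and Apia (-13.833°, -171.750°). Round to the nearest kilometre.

8727 km

Δλ = -171.750 − -165.406 = -6.344°.
Δφ = -13.833 − 64.501 = -78.334°.
a = sin²(Δφ/2) + cos φ₁ · cos φ₂ · sin²(Δλ/2) = 0.400177.
c = 2·atan2(√a, √(1−a)) = 1.36980 rad → d = 6371·c ≈ 8726.99 km.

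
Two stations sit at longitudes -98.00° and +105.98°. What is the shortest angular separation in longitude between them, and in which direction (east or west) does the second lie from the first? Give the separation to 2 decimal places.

Raw difference: 105.98 − -98.00 = 203.98°.
Normalise into (−180°, 180°]: 203.98° − 360° = -156.02°.
Negative ⇒ the second point lies to the west; separation 156.02°.

156.02° west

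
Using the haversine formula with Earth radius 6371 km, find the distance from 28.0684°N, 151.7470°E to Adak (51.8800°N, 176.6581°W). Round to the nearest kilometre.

Δλ = -176.6581 − 151.7470 = -328.4051°; wrapped into (−180°, 180°]: 31.5949°.
Δφ = 51.8800 − 28.0684 = 23.8116°.
a = sin²(Δφ/2) + cos φ₁ · cos φ₂ · sin²(Δλ/2) = 0.082931.
c = 2·atan2(√a, √(1−a)) = 0.58423 rad → d = 6371·c ≈ 3722.12 km.

3722 km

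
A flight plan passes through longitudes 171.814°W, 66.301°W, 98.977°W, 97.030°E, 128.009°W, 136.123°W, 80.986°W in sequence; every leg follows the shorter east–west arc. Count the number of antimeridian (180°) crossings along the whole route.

Leg 1: -171.814° → -66.301°, shortest Δλ = 105.513° (east) — does not cross 180°.
Leg 2: -66.301° → -98.977°, shortest Δλ = -32.676° (west) — does not cross 180°.
Leg 3: -98.977° → +97.030°, shortest Δλ = -163.993° (west) — crosses 180°.
Leg 4: +97.030° → -128.009°, shortest Δλ = 134.961° (east) — crosses 180°.
Leg 5: -128.009° → -136.123°, shortest Δλ = -8.114° (west) — does not cross 180°.
Leg 6: -136.123° → -80.986°, shortest Δλ = 55.137° (east) — does not cross 180°.
Total crossings: 2.

2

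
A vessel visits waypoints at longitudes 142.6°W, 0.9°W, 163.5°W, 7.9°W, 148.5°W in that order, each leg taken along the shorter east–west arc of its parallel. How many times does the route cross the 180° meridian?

Leg 1: -142.6° → -0.9°, shortest Δλ = 141.7° (east) — does not cross 180°.
Leg 2: -0.9° → -163.5°, shortest Δλ = -162.6° (west) — does not cross 180°.
Leg 3: -163.5° → -7.9°, shortest Δλ = 155.6° (east) — does not cross 180°.
Leg 4: -7.9° → -148.5°, shortest Δλ = -140.6° (west) — does not cross 180°.
Total crossings: 0.

0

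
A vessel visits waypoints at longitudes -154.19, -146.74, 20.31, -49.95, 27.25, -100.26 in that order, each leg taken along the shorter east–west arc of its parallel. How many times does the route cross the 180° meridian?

Leg 1: -154.19° → -146.74°, shortest Δλ = 7.45° (east) — does not cross 180°.
Leg 2: -146.74° → +20.31°, shortest Δλ = 167.05° (east) — does not cross 180°.
Leg 3: +20.31° → -49.95°, shortest Δλ = -70.26° (west) — does not cross 180°.
Leg 4: -49.95° → +27.25°, shortest Δλ = 77.2° (east) — does not cross 180°.
Leg 5: +27.25° → -100.26°, shortest Δλ = -127.51° (west) — does not cross 180°.
Total crossings: 0.

0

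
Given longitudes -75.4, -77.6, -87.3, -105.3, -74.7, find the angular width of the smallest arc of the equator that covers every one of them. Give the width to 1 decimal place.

30.6°

Sort the longitudes: -105.3°, -87.3°, -77.6°, -75.4°, -74.7°.
Eastward gaps between consecutive values (wrapping around): 18.0°, 9.7°, 2.2°, 0.7°, 329.4°.
Largest gap = 329.4° ⇒ minimal covering band is its complement: 360° − 329.4° = 30.6°.
Band runs from -105.3° eastward to -74.7°.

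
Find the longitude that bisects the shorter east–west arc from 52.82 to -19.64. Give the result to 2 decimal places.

+16.59°

Signed shortest Δλ from +52.82° to -19.64° is -72.46°.
Midpoint longitude = +52.82° + (-72.46°)/2 = +52.82° − 36.23° = +16.59°.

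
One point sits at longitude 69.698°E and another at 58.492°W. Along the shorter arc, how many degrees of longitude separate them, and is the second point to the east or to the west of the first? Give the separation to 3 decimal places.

128.190° west

Raw difference: -58.492 − 69.698 = -128.19°.
Normalise into (−180°, 180°]: -128.19° stays -128.19°.
Negative ⇒ the second point lies to the west; separation 128.190°.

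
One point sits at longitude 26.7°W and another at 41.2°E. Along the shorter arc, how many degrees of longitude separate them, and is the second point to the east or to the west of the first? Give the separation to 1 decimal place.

Raw difference: 41.2 − -26.7 = 67.9°.
Normalise into (−180°, 180°]: 67.9° stays 67.9°.
Positive ⇒ the second point lies to the east; separation 67.9°.

67.9° east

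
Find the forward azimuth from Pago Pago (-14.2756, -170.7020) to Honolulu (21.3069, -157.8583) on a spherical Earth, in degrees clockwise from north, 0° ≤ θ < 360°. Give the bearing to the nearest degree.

Δλ = -157.8583 − -170.7020 = 12.8437°.
θ = atan2( sin Δλ · cos φ₂ , cos φ₁ · sin φ₂ − sin φ₁ · cos φ₂ · cos Δλ )
  = atan2(0.20710, 0.57613) = 19.772° → normalised to [0°, 360°): 19.772°.

20°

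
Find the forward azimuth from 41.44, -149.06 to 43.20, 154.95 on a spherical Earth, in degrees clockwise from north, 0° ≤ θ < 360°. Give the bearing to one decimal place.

Δλ = 154.95 − -149.06 = 304.01°; wrapped into (−180°, 180°]: -55.99°.
θ = atan2( sin Δλ · cos φ₂ , cos φ₁ · sin φ₂ − sin φ₁ · cos φ₂ · cos Δλ )
  = atan2(-0.60427, 0.24331) = -68.067° → normalised to [0°, 360°): 291.933°.

291.9°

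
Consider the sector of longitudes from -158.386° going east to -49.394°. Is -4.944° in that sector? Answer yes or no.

No

Band width going east from -158.386° to -49.394°: ((-49.394 − -158.386) mod 360) = 108.992°.
Offset of -4.944° east of the west edge: ((-4.944 − -158.386) mod 360) = 153.442°.
153.442° > 108.992° ⇒ outside.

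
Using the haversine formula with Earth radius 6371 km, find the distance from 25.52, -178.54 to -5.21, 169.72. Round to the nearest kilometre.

Δλ = 169.72 − -178.54 = 348.26°; wrapped into (−180°, 180°]: -11.74°.
Δφ = -5.21 − 25.52 = -30.73°.
a = sin²(Δφ/2) + cos φ₁ · cos φ₂ · sin²(Δλ/2) = 0.079608.
c = 2·atan2(√a, √(1−a)) = 0.57207 rad → d = 6371·c ≈ 3644.63 km.

3645 km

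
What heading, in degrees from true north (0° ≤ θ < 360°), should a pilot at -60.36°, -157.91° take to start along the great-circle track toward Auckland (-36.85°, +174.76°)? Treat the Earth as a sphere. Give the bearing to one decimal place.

Δλ = 174.76 − -157.91 = 332.67°; wrapped into (−180°, 180°]: -27.33°.
θ = atan2( sin Δλ · cos φ₂ , cos φ₁ · sin φ₂ − sin φ₁ · cos φ₂ · cos Δλ )
  = atan2(-0.36739, 0.32128) = -48.831° → normalised to [0°, 360°): 311.169°.

311.2°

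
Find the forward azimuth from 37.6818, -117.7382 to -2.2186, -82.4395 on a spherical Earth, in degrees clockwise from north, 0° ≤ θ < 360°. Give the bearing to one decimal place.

132.5°

Δλ = -82.4395 − -117.7382 = 35.2987°.
θ = atan2( sin Δλ · cos φ₂ , cos φ₁ · sin φ₂ − sin φ₁ · cos φ₂ · cos Δλ )
  = atan2(0.57741, -0.52916) = 132.503° → normalised to [0°, 360°): 132.503°.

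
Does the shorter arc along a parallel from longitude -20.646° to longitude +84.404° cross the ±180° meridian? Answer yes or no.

No

Signed shortest Δλ = ((84.404 − -20.646 + 180) mod 360) − 180 = 105.05°.
Going east by 105.05° from -20.646° reaches +84.404° without touching 180°.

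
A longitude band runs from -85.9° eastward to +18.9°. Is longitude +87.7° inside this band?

Band width going east from -85.9° to +18.9°: ((18.9 − -85.9) mod 360) = 104.8°.
Offset of +87.7° east of the west edge: ((87.7 − -85.9) mod 360) = 173.6°.
173.6° > 104.8° ⇒ outside.

No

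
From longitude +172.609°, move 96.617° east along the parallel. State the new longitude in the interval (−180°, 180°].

Start at +172.609°; shift +96.617° → +269.226°.
+269.226° lies outside (−180°, 180°]; subtract 360° → -90.774°.

-90.774°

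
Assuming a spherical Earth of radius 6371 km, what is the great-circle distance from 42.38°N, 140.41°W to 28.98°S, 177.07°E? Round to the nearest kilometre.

9050 km

Δλ = 177.07 − -140.41 = 317.48°; wrapped into (−180°, 180°]: -42.52°.
Δφ = -28.98 − 42.38 = -71.36°.
a = sin²(Δφ/2) + cos φ₁ · cos φ₂ · sin²(Δλ/2) = 0.425151.
c = 2·atan2(√a, √(1−a)) = 1.42053 rad → d = 6371·c ≈ 9050.22 km.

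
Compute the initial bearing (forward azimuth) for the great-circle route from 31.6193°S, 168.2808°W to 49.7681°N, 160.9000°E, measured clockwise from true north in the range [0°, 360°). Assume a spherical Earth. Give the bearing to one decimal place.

340.6°

Δλ = 160.9000 − -168.2808 = 329.1808°; wrapped into (−180°, 180°]: -30.8192°.
θ = atan2( sin Δλ · cos φ₂ , cos φ₁ · sin φ₂ − sin φ₁ · cos φ₂ · cos Δλ )
  = atan2(-0.33091, 0.94091) = -19.376° → normalised to [0°, 360°): 340.624°.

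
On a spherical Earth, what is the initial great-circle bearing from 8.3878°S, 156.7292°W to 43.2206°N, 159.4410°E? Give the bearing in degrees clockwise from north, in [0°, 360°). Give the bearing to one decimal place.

326.2°

Δλ = 159.4410 − -156.7292 = 316.1702°; wrapped into (−180°, 180°]: -43.8298°.
θ = atan2( sin Δλ · cos φ₂ , cos φ₁ · sin φ₂ − sin φ₁ · cos φ₂ · cos Δλ )
  = atan2(-0.50465, 0.75417) = -33.789° → normalised to [0°, 360°): 326.211°.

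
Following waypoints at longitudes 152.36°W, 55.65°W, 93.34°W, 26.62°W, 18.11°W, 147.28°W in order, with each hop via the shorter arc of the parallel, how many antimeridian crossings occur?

Leg 1: -152.36° → -55.65°, shortest Δλ = 96.71° (east) — does not cross 180°.
Leg 2: -55.65° → -93.34°, shortest Δλ = -37.69° (west) — does not cross 180°.
Leg 3: -93.34° → -26.62°, shortest Δλ = 66.72° (east) — does not cross 180°.
Leg 4: -26.62° → -18.11°, shortest Δλ = 8.51° (east) — does not cross 180°.
Leg 5: -18.11° → -147.28°, shortest Δλ = -129.17° (west) — does not cross 180°.
Total crossings: 0.

0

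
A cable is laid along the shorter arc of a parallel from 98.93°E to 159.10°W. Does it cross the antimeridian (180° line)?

Yes

Naïve |-159.10 − 98.93| = 258.03° > 180°, so the shorter arc goes the other way round — across 180°.
Signed shortest Δλ = ((-159.10 − 98.93 + 180) mod 360) − 180 = 101.97°.
Going east by 101.97° from +98.93° passes through 180° before reaching -159.10°.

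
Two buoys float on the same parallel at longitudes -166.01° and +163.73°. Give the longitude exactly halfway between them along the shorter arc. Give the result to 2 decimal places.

+178.86°

Signed shortest Δλ from -166.01° to +163.73° is -30.26°.
Midpoint longitude = -166.01° + (-30.26°)/2 = -166.01° − 15.13° = -181.14°.
Normalise into (−180°, 180°]: +178.86°.
(The naïve average (-166.01 + +163.73)/2 = -1.14° is on the wrong side of the globe.)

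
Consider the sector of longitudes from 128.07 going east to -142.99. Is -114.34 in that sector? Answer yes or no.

No

Band width going east from +128.07° to -142.99°: ((-142.99 − 128.07) mod 360) = 88.94°.
Offset of -114.34° east of the west edge: ((-114.34 − 128.07) mod 360) = 117.59°.
117.59° > 88.94° ⇒ outside.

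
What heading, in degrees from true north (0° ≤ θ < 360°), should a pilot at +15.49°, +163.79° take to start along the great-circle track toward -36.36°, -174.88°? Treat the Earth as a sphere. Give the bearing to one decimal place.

Δλ = -174.88 − 163.79 = -338.67°; wrapped into (−180°, 180°]: 21.33°.
θ = atan2( sin Δλ · cos φ₂ , cos φ₁ · sin φ₂ − sin φ₁ · cos φ₂ · cos Δλ )
  = atan2(0.29292, -0.77166) = 159.213° → normalised to [0°, 360°): 159.213°.

159.2°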